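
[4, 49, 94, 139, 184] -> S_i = 4 + 45*i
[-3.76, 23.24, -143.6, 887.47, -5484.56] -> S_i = -3.76*(-6.18)^i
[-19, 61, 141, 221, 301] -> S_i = -19 + 80*i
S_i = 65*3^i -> [65, 195, 585, 1755, 5265]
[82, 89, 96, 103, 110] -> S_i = 82 + 7*i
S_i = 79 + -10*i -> [79, 69, 59, 49, 39]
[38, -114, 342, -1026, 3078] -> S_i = 38*-3^i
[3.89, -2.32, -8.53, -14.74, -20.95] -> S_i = 3.89 + -6.21*i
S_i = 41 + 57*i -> [41, 98, 155, 212, 269]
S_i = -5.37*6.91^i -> [-5.37, -37.11, -256.41, -1771.77, -12242.96]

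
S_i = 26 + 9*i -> [26, 35, 44, 53, 62]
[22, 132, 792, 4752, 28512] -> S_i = 22*6^i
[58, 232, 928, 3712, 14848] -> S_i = 58*4^i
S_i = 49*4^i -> [49, 196, 784, 3136, 12544]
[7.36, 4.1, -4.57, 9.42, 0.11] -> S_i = Random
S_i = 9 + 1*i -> [9, 10, 11, 12, 13]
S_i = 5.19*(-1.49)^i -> [5.19, -7.73, 11.52, -17.17, 25.58]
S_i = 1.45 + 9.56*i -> [1.45, 11.01, 20.57, 30.13, 39.69]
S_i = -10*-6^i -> [-10, 60, -360, 2160, -12960]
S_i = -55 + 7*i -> [-55, -48, -41, -34, -27]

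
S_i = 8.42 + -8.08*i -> [8.42, 0.34, -7.74, -15.82, -23.9]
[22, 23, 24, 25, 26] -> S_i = 22 + 1*i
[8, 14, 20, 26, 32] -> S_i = 8 + 6*i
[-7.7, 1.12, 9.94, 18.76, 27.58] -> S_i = -7.70 + 8.82*i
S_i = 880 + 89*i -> [880, 969, 1058, 1147, 1236]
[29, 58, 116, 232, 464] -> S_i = 29*2^i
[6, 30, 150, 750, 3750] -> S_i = 6*5^i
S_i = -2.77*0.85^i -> [-2.77, -2.35, -2.0, -1.7, -1.45]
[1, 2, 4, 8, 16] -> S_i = 1*2^i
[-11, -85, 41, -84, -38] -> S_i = Random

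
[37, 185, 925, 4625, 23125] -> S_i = 37*5^i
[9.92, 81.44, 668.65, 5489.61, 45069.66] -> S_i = 9.92*8.21^i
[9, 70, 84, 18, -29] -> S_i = Random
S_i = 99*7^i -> [99, 693, 4851, 33957, 237699]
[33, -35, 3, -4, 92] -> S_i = Random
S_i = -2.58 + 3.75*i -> [-2.58, 1.17, 4.92, 8.67, 12.42]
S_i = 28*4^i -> [28, 112, 448, 1792, 7168]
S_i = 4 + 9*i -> [4, 13, 22, 31, 40]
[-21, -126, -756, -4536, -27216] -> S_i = -21*6^i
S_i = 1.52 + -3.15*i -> [1.52, -1.63, -4.78, -7.93, -11.08]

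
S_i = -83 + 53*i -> [-83, -30, 23, 76, 129]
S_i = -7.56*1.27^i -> [-7.56, -9.6, -12.19, -15.49, -19.67]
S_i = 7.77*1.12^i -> [7.77, 8.7, 9.75, 10.92, 12.23]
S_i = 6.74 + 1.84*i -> [6.74, 8.58, 10.42, 12.26, 14.1]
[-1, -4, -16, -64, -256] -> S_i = -1*4^i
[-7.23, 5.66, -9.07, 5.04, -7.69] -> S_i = Random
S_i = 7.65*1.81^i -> [7.65, 13.85, 25.06, 45.36, 82.11]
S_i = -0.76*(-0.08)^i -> [-0.76, 0.06, -0.0, 0.0, -0.0]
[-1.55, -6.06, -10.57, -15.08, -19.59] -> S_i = -1.55 + -4.51*i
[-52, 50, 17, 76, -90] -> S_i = Random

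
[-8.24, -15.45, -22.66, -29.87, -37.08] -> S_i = -8.24 + -7.21*i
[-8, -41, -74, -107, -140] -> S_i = -8 + -33*i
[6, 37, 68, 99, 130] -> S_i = 6 + 31*i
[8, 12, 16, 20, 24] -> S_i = 8 + 4*i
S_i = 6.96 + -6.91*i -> [6.96, 0.05, -6.86, -13.77, -20.68]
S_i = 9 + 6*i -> [9, 15, 21, 27, 33]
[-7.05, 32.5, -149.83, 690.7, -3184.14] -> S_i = -7.05*(-4.61)^i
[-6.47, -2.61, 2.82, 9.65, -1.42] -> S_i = Random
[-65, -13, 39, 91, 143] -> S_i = -65 + 52*i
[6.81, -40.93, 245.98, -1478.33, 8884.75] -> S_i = 6.81*(-6.01)^i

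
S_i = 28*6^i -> [28, 168, 1008, 6048, 36288]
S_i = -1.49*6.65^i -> [-1.49, -9.91, -65.89, -438.18, -2913.89]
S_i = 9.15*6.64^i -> [9.15, 60.76, 403.42, 2678.71, 17786.62]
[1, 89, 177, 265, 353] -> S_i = 1 + 88*i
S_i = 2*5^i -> [2, 10, 50, 250, 1250]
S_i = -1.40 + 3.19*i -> [-1.4, 1.79, 4.98, 8.17, 11.36]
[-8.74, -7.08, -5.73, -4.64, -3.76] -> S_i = -8.74*0.81^i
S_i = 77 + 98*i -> [77, 175, 273, 371, 469]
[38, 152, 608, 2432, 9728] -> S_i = 38*4^i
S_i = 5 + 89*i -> [5, 94, 183, 272, 361]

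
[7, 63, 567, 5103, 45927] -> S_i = 7*9^i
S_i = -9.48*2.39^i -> [-9.48, -22.66, -54.15, -129.42, -309.31]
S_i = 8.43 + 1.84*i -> [8.43, 10.27, 12.11, 13.95, 15.79]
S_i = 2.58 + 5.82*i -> [2.58, 8.4, 14.22, 20.04, 25.86]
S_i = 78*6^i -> [78, 468, 2808, 16848, 101088]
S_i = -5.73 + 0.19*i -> [-5.73, -5.54, -5.35, -5.16, -4.97]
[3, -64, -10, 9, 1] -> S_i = Random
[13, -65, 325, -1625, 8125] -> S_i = 13*-5^i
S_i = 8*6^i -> [8, 48, 288, 1728, 10368]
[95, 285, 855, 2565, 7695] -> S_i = 95*3^i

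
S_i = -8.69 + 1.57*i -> [-8.69, -7.12, -5.55, -3.98, -2.41]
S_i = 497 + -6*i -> [497, 491, 485, 479, 473]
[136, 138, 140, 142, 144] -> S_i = 136 + 2*i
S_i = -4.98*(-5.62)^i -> [-4.98, 27.99, -157.29, 883.97, -4967.92]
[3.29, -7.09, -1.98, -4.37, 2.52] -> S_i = Random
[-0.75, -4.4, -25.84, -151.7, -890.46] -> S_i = -0.75*5.87^i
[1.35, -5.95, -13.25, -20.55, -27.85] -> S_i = 1.35 + -7.30*i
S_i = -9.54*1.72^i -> [-9.54, -16.41, -28.22, -48.54, -83.5]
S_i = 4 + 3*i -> [4, 7, 10, 13, 16]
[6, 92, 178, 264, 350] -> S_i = 6 + 86*i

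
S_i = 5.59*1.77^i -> [5.59, 9.89, 17.51, 31.0, 54.87]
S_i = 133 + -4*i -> [133, 129, 125, 121, 117]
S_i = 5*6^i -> [5, 30, 180, 1080, 6480]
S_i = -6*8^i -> [-6, -48, -384, -3072, -24576]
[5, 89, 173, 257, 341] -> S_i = 5 + 84*i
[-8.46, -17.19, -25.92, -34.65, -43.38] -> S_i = -8.46 + -8.73*i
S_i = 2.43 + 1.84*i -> [2.43, 4.27, 6.11, 7.95, 9.79]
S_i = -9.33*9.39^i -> [-9.33, -87.61, -822.65, -7724.64, -72534.4]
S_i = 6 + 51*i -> [6, 57, 108, 159, 210]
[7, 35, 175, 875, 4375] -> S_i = 7*5^i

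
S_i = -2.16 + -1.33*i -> [-2.16, -3.49, -4.82, -6.15, -7.48]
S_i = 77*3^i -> [77, 231, 693, 2079, 6237]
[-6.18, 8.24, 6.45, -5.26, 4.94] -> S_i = Random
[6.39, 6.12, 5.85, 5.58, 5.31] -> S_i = 6.39 + -0.27*i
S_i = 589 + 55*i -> [589, 644, 699, 754, 809]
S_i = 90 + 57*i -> [90, 147, 204, 261, 318]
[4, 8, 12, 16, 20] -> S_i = 4 + 4*i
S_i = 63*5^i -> [63, 315, 1575, 7875, 39375]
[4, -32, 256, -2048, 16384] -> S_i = 4*-8^i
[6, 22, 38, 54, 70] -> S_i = 6 + 16*i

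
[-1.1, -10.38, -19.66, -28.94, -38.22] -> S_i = -1.10 + -9.28*i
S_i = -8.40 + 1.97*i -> [-8.4, -6.43, -4.46, -2.49, -0.52]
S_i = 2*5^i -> [2, 10, 50, 250, 1250]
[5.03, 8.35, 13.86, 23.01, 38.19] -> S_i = 5.03*1.66^i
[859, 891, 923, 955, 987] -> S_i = 859 + 32*i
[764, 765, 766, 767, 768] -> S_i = 764 + 1*i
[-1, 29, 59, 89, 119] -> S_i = -1 + 30*i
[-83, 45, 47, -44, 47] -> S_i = Random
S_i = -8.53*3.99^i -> [-8.53, -34.03, -135.8, -541.84, -2161.92]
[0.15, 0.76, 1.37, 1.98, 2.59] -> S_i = 0.15 + 0.61*i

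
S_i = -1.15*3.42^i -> [-1.15, -3.93, -13.45, -46.0, -157.33]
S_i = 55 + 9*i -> [55, 64, 73, 82, 91]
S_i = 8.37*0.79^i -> [8.37, 6.61, 5.22, 4.13, 3.26]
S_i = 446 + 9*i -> [446, 455, 464, 473, 482]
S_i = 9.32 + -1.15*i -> [9.32, 8.17, 7.02, 5.87, 4.72]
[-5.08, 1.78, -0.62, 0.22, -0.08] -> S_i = -5.08*(-0.35)^i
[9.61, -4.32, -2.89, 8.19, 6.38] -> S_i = Random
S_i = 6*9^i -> [6, 54, 486, 4374, 39366]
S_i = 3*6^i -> [3, 18, 108, 648, 3888]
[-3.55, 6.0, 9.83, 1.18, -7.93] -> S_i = Random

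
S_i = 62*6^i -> [62, 372, 2232, 13392, 80352]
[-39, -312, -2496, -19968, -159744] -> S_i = -39*8^i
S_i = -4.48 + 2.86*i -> [-4.48, -1.62, 1.24, 4.1, 6.96]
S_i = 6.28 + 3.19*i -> [6.28, 9.47, 12.66, 15.85, 19.04]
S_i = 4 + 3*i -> [4, 7, 10, 13, 16]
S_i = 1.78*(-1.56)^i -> [1.78, -2.78, 4.33, -6.76, 10.54]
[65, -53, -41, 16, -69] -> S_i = Random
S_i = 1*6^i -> [1, 6, 36, 216, 1296]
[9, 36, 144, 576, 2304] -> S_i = 9*4^i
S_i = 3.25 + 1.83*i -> [3.25, 5.08, 6.91, 8.74, 10.57]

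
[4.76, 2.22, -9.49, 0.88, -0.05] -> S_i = Random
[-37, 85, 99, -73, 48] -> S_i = Random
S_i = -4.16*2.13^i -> [-4.16, -8.86, -18.87, -40.2, -85.63]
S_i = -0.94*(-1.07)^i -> [-0.94, 1.01, -1.08, 1.15, -1.23]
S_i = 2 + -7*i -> [2, -5, -12, -19, -26]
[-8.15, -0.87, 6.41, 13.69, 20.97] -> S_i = -8.15 + 7.28*i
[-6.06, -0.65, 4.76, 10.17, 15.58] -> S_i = -6.06 + 5.41*i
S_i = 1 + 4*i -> [1, 5, 9, 13, 17]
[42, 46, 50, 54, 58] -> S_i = 42 + 4*i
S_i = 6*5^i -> [6, 30, 150, 750, 3750]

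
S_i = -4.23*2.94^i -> [-4.23, -12.44, -36.56, -107.49, -316.03]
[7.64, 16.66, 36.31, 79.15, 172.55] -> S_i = 7.64*2.18^i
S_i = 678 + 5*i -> [678, 683, 688, 693, 698]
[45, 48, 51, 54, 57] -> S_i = 45 + 3*i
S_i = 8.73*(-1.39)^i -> [8.73, -12.13, 16.87, -23.45, 32.59]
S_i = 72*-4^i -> [72, -288, 1152, -4608, 18432]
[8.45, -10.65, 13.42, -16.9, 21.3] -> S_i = 8.45*(-1.26)^i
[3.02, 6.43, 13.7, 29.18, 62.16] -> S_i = 3.02*2.13^i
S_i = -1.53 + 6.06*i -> [-1.53, 4.53, 10.59, 16.65, 22.71]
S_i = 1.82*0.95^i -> [1.82, 1.73, 1.64, 1.56, 1.48]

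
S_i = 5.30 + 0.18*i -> [5.3, 5.48, 5.66, 5.84, 6.02]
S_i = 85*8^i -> [85, 680, 5440, 43520, 348160]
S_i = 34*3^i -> [34, 102, 306, 918, 2754]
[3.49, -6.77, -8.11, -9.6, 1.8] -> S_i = Random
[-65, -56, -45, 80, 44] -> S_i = Random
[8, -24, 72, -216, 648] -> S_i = 8*-3^i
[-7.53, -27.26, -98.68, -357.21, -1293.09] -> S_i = -7.53*3.62^i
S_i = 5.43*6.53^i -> [5.43, 35.46, 231.54, 1511.96, 9873.08]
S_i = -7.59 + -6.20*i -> [-7.59, -13.79, -19.99, -26.19, -32.39]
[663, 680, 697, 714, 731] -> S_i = 663 + 17*i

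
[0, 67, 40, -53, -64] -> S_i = Random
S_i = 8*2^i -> [8, 16, 32, 64, 128]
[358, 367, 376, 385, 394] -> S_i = 358 + 9*i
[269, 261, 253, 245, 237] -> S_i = 269 + -8*i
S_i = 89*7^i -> [89, 623, 4361, 30527, 213689]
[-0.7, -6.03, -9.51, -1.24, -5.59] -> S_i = Random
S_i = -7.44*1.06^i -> [-7.44, -7.89, -8.36, -8.86, -9.39]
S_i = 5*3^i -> [5, 15, 45, 135, 405]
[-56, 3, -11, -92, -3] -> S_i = Random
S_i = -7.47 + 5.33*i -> [-7.47, -2.14, 3.19, 8.52, 13.85]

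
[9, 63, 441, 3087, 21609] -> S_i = 9*7^i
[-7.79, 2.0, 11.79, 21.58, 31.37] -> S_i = -7.79 + 9.79*i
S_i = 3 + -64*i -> [3, -61, -125, -189, -253]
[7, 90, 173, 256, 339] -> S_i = 7 + 83*i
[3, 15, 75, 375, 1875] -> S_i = 3*5^i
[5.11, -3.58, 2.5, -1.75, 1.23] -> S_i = 5.11*(-0.70)^i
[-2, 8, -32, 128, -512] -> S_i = -2*-4^i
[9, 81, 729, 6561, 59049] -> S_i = 9*9^i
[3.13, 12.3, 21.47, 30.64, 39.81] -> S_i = 3.13 + 9.17*i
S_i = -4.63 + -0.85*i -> [-4.63, -5.48, -6.33, -7.18, -8.03]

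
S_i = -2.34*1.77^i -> [-2.34, -4.14, -7.33, -12.98, -22.97]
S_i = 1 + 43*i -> [1, 44, 87, 130, 173]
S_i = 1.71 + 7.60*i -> [1.71, 9.31, 16.91, 24.51, 32.11]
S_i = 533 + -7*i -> [533, 526, 519, 512, 505]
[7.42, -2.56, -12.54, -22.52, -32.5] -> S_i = 7.42 + -9.98*i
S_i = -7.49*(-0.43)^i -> [-7.49, 3.22, -1.38, 0.6, -0.26]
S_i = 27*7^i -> [27, 189, 1323, 9261, 64827]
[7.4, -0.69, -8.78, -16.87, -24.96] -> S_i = 7.40 + -8.09*i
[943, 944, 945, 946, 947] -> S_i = 943 + 1*i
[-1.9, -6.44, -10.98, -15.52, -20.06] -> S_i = -1.90 + -4.54*i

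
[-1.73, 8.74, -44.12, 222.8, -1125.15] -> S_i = -1.73*(-5.05)^i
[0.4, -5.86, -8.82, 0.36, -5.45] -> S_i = Random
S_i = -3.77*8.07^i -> [-3.77, -30.42, -245.52, -1981.35, -15989.52]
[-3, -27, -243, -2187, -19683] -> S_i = -3*9^i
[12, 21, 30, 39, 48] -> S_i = 12 + 9*i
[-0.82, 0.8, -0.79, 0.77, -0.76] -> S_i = -0.82*(-0.98)^i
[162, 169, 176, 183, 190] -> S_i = 162 + 7*i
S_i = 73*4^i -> [73, 292, 1168, 4672, 18688]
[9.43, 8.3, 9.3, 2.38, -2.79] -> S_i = Random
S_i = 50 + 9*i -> [50, 59, 68, 77, 86]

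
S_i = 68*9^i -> [68, 612, 5508, 49572, 446148]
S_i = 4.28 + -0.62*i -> [4.28, 3.66, 3.04, 2.42, 1.8]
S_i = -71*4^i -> [-71, -284, -1136, -4544, -18176]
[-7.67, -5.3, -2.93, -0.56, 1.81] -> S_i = -7.67 + 2.37*i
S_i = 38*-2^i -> [38, -76, 152, -304, 608]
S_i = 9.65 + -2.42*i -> [9.65, 7.23, 4.81, 2.39, -0.03]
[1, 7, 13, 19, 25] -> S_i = 1 + 6*i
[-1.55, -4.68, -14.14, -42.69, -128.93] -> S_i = -1.55*3.02^i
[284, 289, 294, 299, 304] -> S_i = 284 + 5*i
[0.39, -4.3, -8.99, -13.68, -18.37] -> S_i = 0.39 + -4.69*i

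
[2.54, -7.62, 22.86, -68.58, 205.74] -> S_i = 2.54*(-3.00)^i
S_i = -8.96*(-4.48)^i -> [-8.96, 40.14, -179.83, 805.64, -3609.28]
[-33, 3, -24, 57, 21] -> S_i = Random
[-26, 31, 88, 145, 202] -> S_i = -26 + 57*i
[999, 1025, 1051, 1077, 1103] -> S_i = 999 + 26*i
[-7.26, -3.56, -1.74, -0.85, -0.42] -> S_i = -7.26*0.49^i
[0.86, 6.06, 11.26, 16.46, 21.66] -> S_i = 0.86 + 5.20*i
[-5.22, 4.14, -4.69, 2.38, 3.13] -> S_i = Random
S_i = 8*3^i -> [8, 24, 72, 216, 648]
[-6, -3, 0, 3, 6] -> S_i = -6 + 3*i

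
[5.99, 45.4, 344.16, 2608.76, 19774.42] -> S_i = 5.99*7.58^i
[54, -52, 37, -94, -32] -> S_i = Random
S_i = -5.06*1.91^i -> [-5.06, -9.66, -18.46, -35.26, -67.34]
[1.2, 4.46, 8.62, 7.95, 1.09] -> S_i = Random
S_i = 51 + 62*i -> [51, 113, 175, 237, 299]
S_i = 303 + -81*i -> [303, 222, 141, 60, -21]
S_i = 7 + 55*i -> [7, 62, 117, 172, 227]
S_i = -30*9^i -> [-30, -270, -2430, -21870, -196830]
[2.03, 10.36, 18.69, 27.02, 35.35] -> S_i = 2.03 + 8.33*i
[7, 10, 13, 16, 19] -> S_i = 7 + 3*i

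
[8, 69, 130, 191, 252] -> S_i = 8 + 61*i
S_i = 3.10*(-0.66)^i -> [3.1, -2.05, 1.35, -0.89, 0.59]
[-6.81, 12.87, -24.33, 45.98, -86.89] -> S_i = -6.81*(-1.89)^i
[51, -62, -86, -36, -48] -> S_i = Random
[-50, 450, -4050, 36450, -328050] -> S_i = -50*-9^i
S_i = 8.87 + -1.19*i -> [8.87, 7.68, 6.49, 5.3, 4.11]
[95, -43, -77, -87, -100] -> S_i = Random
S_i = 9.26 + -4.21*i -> [9.26, 5.05, 0.84, -3.37, -7.58]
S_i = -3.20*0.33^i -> [-3.2, -1.06, -0.35, -0.11, -0.04]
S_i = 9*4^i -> [9, 36, 144, 576, 2304]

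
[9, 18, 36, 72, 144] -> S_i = 9*2^i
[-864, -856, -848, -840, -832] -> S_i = -864 + 8*i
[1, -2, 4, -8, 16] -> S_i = 1*-2^i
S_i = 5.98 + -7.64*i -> [5.98, -1.66, -9.3, -16.94, -24.58]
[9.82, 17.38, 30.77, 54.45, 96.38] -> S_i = 9.82*1.77^i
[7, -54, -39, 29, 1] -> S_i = Random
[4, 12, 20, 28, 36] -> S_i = 4 + 8*i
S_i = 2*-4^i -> [2, -8, 32, -128, 512]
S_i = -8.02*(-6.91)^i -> [-8.02, 55.42, -382.94, 2646.11, -18284.65]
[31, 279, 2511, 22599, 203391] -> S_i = 31*9^i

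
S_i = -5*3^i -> [-5, -15, -45, -135, -405]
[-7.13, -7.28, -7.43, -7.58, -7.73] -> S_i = -7.13 + -0.15*i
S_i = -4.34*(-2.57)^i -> [-4.34, 11.15, -28.67, 73.67, -189.33]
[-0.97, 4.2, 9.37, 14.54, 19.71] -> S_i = -0.97 + 5.17*i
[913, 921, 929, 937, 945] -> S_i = 913 + 8*i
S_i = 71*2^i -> [71, 142, 284, 568, 1136]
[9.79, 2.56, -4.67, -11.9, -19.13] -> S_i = 9.79 + -7.23*i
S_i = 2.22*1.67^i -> [2.22, 3.71, 6.19, 10.34, 17.27]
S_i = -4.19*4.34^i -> [-4.19, -18.18, -78.92, -342.52, -1486.53]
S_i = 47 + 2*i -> [47, 49, 51, 53, 55]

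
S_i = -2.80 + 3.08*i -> [-2.8, 0.28, 3.36, 6.44, 9.52]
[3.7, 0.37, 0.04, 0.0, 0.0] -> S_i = 3.70*0.10^i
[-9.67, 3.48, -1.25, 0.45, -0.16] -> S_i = -9.67*(-0.36)^i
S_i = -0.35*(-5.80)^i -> [-0.35, 2.03, -11.77, 68.29, -396.08]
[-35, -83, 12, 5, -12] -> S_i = Random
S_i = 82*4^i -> [82, 328, 1312, 5248, 20992]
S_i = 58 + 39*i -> [58, 97, 136, 175, 214]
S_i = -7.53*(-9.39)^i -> [-7.53, 70.71, -663.94, 6234.36, -58540.62]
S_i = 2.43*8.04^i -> [2.43, 19.54, 157.08, 1262.92, 10153.84]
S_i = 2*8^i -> [2, 16, 128, 1024, 8192]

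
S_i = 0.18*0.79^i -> [0.18, 0.14, 0.11, 0.09, 0.07]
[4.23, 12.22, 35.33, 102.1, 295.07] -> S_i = 4.23*2.89^i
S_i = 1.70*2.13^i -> [1.7, 3.62, 7.71, 16.43, 34.99]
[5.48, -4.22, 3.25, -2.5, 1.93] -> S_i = 5.48*(-0.77)^i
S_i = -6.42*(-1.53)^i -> [-6.42, 9.82, -15.03, 22.99, -35.18]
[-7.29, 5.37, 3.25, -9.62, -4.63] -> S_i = Random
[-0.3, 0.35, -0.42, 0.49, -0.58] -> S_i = -0.30*(-1.18)^i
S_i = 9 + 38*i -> [9, 47, 85, 123, 161]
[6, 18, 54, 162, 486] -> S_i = 6*3^i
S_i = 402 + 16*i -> [402, 418, 434, 450, 466]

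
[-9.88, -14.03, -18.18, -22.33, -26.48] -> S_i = -9.88 + -4.15*i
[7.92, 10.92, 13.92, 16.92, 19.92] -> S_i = 7.92 + 3.00*i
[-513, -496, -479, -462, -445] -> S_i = -513 + 17*i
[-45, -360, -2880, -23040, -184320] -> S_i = -45*8^i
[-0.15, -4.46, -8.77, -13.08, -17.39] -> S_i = -0.15 + -4.31*i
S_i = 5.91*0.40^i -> [5.91, 2.36, 0.95, 0.38, 0.15]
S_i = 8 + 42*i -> [8, 50, 92, 134, 176]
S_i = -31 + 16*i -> [-31, -15, 1, 17, 33]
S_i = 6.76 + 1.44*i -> [6.76, 8.2, 9.64, 11.08, 12.52]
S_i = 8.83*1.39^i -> [8.83, 12.27, 17.06, 23.71, 32.96]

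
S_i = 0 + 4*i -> [0, 4, 8, 12, 16]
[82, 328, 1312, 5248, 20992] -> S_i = 82*4^i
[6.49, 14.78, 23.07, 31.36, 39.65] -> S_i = 6.49 + 8.29*i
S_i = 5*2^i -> [5, 10, 20, 40, 80]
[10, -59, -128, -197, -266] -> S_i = 10 + -69*i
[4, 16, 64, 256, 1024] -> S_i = 4*4^i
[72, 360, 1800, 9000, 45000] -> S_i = 72*5^i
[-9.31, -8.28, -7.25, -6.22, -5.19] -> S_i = -9.31 + 1.03*i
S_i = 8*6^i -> [8, 48, 288, 1728, 10368]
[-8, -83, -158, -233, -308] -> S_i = -8 + -75*i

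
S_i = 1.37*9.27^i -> [1.37, 12.7, 117.73, 1091.34, 10116.71]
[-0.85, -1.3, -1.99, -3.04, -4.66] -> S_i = -0.85*1.53^i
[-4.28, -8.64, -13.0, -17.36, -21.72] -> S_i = -4.28 + -4.36*i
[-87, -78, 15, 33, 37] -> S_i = Random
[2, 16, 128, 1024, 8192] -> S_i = 2*8^i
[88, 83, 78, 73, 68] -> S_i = 88 + -5*i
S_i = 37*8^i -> [37, 296, 2368, 18944, 151552]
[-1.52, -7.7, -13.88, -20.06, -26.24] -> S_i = -1.52 + -6.18*i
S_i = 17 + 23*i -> [17, 40, 63, 86, 109]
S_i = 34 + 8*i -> [34, 42, 50, 58, 66]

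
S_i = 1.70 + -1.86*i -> [1.7, -0.16, -2.02, -3.88, -5.74]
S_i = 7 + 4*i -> [7, 11, 15, 19, 23]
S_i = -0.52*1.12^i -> [-0.52, -0.58, -0.65, -0.73, -0.82]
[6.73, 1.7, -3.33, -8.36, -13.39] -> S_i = 6.73 + -5.03*i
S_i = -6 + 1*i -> [-6, -5, -4, -3, -2]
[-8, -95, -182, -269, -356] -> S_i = -8 + -87*i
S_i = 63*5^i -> [63, 315, 1575, 7875, 39375]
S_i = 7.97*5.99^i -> [7.97, 47.74, 285.96, 1712.93, 10260.43]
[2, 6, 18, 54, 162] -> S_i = 2*3^i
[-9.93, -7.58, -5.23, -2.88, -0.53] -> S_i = -9.93 + 2.35*i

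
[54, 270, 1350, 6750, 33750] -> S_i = 54*5^i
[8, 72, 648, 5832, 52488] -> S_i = 8*9^i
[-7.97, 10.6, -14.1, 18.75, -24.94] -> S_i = -7.97*(-1.33)^i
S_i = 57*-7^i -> [57, -399, 2793, -19551, 136857]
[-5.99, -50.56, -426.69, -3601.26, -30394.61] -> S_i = -5.99*8.44^i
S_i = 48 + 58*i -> [48, 106, 164, 222, 280]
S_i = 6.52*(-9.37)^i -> [6.52, -61.09, 572.44, -5363.72, 50258.09]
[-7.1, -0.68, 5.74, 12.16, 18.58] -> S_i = -7.10 + 6.42*i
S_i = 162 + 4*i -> [162, 166, 170, 174, 178]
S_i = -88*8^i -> [-88, -704, -5632, -45056, -360448]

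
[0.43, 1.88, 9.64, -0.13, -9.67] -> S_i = Random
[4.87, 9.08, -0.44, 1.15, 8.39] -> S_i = Random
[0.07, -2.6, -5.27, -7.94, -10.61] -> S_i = 0.07 + -2.67*i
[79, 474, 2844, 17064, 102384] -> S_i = 79*6^i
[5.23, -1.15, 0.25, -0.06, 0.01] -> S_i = 5.23*(-0.22)^i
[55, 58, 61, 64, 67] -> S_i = 55 + 3*i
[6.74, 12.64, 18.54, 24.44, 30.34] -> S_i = 6.74 + 5.90*i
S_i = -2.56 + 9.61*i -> [-2.56, 7.05, 16.66, 26.27, 35.88]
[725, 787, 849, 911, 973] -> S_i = 725 + 62*i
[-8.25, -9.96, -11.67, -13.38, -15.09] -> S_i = -8.25 + -1.71*i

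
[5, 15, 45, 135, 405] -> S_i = 5*3^i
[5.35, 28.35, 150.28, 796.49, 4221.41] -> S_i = 5.35*5.30^i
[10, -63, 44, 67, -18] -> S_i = Random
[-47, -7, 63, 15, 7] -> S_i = Random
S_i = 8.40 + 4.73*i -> [8.4, 13.13, 17.86, 22.59, 27.32]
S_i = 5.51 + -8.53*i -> [5.51, -3.02, -11.55, -20.08, -28.61]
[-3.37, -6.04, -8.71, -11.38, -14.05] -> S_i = -3.37 + -2.67*i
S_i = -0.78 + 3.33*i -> [-0.78, 2.55, 5.88, 9.21, 12.54]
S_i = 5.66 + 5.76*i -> [5.66, 11.42, 17.18, 22.94, 28.7]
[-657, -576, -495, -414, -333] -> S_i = -657 + 81*i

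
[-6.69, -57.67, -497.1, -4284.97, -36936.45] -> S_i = -6.69*8.62^i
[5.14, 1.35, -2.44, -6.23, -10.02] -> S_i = 5.14 + -3.79*i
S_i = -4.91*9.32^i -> [-4.91, -45.76, -426.49, -3974.93, -37046.33]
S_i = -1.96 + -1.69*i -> [-1.96, -3.65, -5.34, -7.03, -8.72]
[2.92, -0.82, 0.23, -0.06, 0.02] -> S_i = 2.92*(-0.28)^i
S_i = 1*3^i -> [1, 3, 9, 27, 81]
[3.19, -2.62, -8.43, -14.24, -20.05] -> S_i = 3.19 + -5.81*i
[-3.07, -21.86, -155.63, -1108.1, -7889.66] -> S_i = -3.07*7.12^i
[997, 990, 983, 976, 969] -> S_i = 997 + -7*i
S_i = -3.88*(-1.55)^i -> [-3.88, 6.01, -9.32, 14.45, -22.4]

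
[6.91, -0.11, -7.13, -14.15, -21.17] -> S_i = 6.91 + -7.02*i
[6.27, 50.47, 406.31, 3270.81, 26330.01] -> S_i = 6.27*8.05^i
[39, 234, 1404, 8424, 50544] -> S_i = 39*6^i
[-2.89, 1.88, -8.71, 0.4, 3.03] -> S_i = Random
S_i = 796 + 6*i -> [796, 802, 808, 814, 820]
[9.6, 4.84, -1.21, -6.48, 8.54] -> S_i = Random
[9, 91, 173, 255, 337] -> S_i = 9 + 82*i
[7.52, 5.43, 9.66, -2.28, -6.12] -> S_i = Random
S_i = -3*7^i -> [-3, -21, -147, -1029, -7203]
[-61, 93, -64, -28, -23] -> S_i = Random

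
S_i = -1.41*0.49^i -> [-1.41, -0.69, -0.34, -0.17, -0.08]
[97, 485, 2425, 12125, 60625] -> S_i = 97*5^i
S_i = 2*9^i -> [2, 18, 162, 1458, 13122]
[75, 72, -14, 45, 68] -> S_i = Random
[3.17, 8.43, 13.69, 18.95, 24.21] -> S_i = 3.17 + 5.26*i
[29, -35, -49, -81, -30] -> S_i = Random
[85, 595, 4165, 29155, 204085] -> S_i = 85*7^i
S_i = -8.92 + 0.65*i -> [-8.92, -8.27, -7.62, -6.97, -6.32]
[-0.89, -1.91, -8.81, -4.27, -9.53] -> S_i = Random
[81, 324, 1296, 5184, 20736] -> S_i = 81*4^i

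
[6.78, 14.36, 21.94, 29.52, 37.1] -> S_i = 6.78 + 7.58*i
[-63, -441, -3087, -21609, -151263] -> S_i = -63*7^i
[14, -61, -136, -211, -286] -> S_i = 14 + -75*i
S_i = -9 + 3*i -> [-9, -6, -3, 0, 3]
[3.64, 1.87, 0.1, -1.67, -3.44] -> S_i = 3.64 + -1.77*i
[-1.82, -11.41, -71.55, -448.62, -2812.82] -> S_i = -1.82*6.27^i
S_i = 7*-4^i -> [7, -28, 112, -448, 1792]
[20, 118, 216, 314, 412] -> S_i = 20 + 98*i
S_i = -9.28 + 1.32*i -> [-9.28, -7.96, -6.64, -5.32, -4.0]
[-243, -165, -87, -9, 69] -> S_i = -243 + 78*i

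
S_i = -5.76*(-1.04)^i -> [-5.76, 5.99, -6.23, 6.48, -6.74]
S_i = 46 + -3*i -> [46, 43, 40, 37, 34]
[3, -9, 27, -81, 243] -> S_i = 3*-3^i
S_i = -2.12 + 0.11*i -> [-2.12, -2.01, -1.9, -1.79, -1.68]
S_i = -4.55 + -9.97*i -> [-4.55, -14.52, -24.49, -34.46, -44.43]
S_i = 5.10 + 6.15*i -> [5.1, 11.25, 17.4, 23.55, 29.7]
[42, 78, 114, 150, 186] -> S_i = 42 + 36*i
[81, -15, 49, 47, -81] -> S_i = Random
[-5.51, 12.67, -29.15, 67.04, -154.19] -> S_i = -5.51*(-2.30)^i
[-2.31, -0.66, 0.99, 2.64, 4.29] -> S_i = -2.31 + 1.65*i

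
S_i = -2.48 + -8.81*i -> [-2.48, -11.29, -20.1, -28.91, -37.72]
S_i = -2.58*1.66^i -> [-2.58, -4.28, -7.11, -11.8, -19.59]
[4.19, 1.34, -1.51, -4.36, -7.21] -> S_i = 4.19 + -2.85*i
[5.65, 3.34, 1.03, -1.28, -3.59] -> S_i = 5.65 + -2.31*i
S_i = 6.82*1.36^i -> [6.82, 9.28, 12.61, 17.16, 23.33]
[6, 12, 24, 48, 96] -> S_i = 6*2^i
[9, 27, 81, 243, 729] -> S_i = 9*3^i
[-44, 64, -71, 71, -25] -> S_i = Random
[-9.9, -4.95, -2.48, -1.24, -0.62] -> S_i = -9.90*0.50^i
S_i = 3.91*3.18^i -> [3.91, 12.43, 39.54, 125.74, 399.84]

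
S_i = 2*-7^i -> [2, -14, 98, -686, 4802]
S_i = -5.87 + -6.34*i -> [-5.87, -12.21, -18.55, -24.89, -31.23]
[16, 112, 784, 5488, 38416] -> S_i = 16*7^i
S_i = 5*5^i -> [5, 25, 125, 625, 3125]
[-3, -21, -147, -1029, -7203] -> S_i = -3*7^i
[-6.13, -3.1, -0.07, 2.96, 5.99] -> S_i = -6.13 + 3.03*i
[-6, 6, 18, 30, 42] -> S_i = -6 + 12*i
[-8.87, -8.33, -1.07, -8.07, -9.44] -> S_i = Random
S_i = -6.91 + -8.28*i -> [-6.91, -15.19, -23.47, -31.75, -40.03]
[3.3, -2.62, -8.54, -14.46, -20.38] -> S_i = 3.30 + -5.92*i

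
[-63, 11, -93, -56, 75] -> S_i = Random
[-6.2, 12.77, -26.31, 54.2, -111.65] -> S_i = -6.20*(-2.06)^i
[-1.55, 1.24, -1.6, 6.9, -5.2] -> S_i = Random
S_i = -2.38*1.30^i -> [-2.38, -3.09, -4.02, -5.23, -6.8]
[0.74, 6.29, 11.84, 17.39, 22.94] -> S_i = 0.74 + 5.55*i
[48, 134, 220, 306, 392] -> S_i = 48 + 86*i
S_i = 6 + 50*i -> [6, 56, 106, 156, 206]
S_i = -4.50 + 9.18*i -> [-4.5, 4.68, 13.86, 23.04, 32.22]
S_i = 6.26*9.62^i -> [6.26, 60.22, 579.33, 5573.13, 53613.56]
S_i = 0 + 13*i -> [0, 13, 26, 39, 52]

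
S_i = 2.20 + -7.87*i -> [2.2, -5.67, -13.54, -21.41, -29.28]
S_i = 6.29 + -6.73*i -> [6.29, -0.44, -7.17, -13.9, -20.63]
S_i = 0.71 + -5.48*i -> [0.71, -4.77, -10.25, -15.73, -21.21]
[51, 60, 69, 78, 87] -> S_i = 51 + 9*i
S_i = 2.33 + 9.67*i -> [2.33, 12.0, 21.67, 31.34, 41.01]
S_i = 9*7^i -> [9, 63, 441, 3087, 21609]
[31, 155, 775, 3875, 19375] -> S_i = 31*5^i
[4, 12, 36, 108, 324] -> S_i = 4*3^i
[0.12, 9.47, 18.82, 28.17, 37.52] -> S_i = 0.12 + 9.35*i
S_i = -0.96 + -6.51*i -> [-0.96, -7.47, -13.98, -20.49, -27.0]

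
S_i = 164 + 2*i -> [164, 166, 168, 170, 172]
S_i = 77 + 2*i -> [77, 79, 81, 83, 85]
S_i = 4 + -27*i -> [4, -23, -50, -77, -104]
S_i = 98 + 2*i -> [98, 100, 102, 104, 106]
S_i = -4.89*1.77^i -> [-4.89, -8.66, -15.32, -27.12, -48.0]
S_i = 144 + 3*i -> [144, 147, 150, 153, 156]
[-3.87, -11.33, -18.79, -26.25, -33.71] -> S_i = -3.87 + -7.46*i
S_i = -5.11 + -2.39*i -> [-5.11, -7.5, -9.89, -12.28, -14.67]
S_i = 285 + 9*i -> [285, 294, 303, 312, 321]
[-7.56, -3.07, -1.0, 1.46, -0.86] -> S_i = Random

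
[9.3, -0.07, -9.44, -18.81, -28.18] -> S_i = 9.30 + -9.37*i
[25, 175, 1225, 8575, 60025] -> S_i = 25*7^i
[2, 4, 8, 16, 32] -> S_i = 2*2^i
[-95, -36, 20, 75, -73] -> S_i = Random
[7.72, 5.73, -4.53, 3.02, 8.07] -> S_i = Random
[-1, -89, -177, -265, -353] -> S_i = -1 + -88*i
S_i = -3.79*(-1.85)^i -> [-3.79, 7.01, -12.97, 24.0, -44.39]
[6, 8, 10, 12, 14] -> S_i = 6 + 2*i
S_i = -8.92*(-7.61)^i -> [-8.92, 67.88, -516.58, 3931.14, -29916.0]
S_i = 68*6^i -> [68, 408, 2448, 14688, 88128]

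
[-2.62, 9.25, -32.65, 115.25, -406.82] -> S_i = -2.62*(-3.53)^i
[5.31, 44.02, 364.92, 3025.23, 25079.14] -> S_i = 5.31*8.29^i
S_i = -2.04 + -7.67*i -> [-2.04, -9.71, -17.38, -25.05, -32.72]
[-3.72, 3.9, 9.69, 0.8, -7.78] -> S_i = Random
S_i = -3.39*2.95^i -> [-3.39, -10.0, -29.5, -87.03, -256.74]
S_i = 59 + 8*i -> [59, 67, 75, 83, 91]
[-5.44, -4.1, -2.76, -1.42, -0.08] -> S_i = -5.44 + 1.34*i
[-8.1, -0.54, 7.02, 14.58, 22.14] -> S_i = -8.10 + 7.56*i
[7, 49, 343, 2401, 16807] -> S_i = 7*7^i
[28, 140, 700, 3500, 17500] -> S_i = 28*5^i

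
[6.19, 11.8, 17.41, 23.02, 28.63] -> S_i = 6.19 + 5.61*i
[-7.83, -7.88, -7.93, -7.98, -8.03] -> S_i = -7.83 + -0.05*i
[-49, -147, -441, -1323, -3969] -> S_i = -49*3^i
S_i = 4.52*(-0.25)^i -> [4.52, -1.13, 0.28, -0.07, 0.02]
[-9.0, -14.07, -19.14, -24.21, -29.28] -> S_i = -9.00 + -5.07*i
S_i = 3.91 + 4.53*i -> [3.91, 8.44, 12.97, 17.5, 22.03]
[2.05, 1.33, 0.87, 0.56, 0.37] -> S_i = 2.05*0.65^i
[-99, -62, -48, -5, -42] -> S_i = Random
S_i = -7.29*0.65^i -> [-7.29, -4.74, -3.08, -2.0, -1.3]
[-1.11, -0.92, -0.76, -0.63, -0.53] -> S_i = -1.11*0.83^i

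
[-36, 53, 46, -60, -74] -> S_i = Random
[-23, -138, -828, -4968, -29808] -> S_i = -23*6^i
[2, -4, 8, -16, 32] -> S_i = 2*-2^i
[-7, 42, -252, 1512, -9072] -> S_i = -7*-6^i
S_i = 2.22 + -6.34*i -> [2.22, -4.12, -10.46, -16.8, -23.14]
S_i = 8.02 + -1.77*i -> [8.02, 6.25, 4.48, 2.71, 0.94]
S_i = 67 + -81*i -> [67, -14, -95, -176, -257]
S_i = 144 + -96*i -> [144, 48, -48, -144, -240]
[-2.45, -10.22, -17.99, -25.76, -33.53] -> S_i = -2.45 + -7.77*i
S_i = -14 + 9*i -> [-14, -5, 4, 13, 22]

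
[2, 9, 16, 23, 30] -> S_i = 2 + 7*i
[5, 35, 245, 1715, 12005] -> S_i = 5*7^i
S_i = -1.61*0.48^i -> [-1.61, -0.77, -0.37, -0.18, -0.09]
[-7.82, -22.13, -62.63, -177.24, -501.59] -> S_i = -7.82*2.83^i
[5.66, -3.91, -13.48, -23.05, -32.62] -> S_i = 5.66 + -9.57*i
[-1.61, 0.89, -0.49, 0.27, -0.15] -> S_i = -1.61*(-0.55)^i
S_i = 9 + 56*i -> [9, 65, 121, 177, 233]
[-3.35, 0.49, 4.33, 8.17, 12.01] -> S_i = -3.35 + 3.84*i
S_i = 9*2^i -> [9, 18, 36, 72, 144]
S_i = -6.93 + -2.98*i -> [-6.93, -9.91, -12.89, -15.87, -18.85]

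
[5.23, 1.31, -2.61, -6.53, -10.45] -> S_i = 5.23 + -3.92*i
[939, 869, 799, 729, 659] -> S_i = 939 + -70*i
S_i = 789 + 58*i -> [789, 847, 905, 963, 1021]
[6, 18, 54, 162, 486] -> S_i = 6*3^i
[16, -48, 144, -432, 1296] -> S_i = 16*-3^i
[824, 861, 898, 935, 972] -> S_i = 824 + 37*i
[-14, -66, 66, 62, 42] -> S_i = Random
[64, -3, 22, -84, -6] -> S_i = Random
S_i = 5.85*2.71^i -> [5.85, 15.85, 42.96, 116.43, 315.52]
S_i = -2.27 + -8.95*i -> [-2.27, -11.22, -20.17, -29.12, -38.07]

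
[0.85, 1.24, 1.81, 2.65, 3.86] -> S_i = 0.85*1.46^i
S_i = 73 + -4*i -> [73, 69, 65, 61, 57]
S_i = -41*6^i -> [-41, -246, -1476, -8856, -53136]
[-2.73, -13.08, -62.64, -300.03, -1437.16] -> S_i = -2.73*4.79^i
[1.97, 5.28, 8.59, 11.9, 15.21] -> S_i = 1.97 + 3.31*i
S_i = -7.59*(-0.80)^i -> [-7.59, 6.07, -4.86, 3.89, -3.11]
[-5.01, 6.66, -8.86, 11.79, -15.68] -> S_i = -5.01*(-1.33)^i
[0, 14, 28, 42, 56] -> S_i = 0 + 14*i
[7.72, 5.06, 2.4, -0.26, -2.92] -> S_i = 7.72 + -2.66*i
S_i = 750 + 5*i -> [750, 755, 760, 765, 770]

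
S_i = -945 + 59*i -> [-945, -886, -827, -768, -709]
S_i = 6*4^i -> [6, 24, 96, 384, 1536]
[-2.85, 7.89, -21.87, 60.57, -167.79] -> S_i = -2.85*(-2.77)^i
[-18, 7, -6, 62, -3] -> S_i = Random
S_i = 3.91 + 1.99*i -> [3.91, 5.9, 7.89, 9.88, 11.87]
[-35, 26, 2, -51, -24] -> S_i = Random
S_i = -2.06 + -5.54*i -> [-2.06, -7.6, -13.14, -18.68, -24.22]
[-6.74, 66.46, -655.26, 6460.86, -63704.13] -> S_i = -6.74*(-9.86)^i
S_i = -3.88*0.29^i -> [-3.88, -1.13, -0.33, -0.09, -0.03]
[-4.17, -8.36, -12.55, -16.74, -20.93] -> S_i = -4.17 + -4.19*i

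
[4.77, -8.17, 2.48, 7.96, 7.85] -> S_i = Random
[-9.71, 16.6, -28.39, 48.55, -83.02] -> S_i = -9.71*(-1.71)^i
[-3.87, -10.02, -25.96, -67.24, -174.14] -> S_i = -3.87*2.59^i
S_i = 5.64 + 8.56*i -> [5.64, 14.2, 22.76, 31.32, 39.88]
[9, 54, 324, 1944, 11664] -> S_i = 9*6^i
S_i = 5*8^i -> [5, 40, 320, 2560, 20480]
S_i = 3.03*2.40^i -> [3.03, 7.27, 17.45, 41.89, 100.53]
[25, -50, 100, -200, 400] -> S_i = 25*-2^i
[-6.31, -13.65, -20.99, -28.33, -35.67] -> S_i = -6.31 + -7.34*i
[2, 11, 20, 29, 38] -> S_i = 2 + 9*i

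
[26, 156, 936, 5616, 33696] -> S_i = 26*6^i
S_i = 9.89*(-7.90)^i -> [9.89, -78.13, 617.23, -4876.16, 38521.63]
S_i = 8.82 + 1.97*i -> [8.82, 10.79, 12.76, 14.73, 16.7]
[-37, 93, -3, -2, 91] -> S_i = Random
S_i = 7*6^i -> [7, 42, 252, 1512, 9072]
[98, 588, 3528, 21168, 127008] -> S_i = 98*6^i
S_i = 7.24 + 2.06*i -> [7.24, 9.3, 11.36, 13.42, 15.48]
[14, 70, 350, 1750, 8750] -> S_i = 14*5^i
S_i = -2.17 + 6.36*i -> [-2.17, 4.19, 10.55, 16.91, 23.27]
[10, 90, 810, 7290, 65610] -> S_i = 10*9^i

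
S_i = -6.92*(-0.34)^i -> [-6.92, 2.35, -0.8, 0.27, -0.09]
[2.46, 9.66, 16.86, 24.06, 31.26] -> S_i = 2.46 + 7.20*i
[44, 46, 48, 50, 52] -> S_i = 44 + 2*i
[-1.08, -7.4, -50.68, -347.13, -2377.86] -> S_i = -1.08*6.85^i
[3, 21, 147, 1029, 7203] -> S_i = 3*7^i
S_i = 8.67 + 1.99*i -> [8.67, 10.66, 12.65, 14.64, 16.63]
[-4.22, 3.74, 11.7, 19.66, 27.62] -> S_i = -4.22 + 7.96*i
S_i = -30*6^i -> [-30, -180, -1080, -6480, -38880]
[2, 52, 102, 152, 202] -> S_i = 2 + 50*i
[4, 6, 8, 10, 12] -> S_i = 4 + 2*i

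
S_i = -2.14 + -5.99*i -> [-2.14, -8.13, -14.12, -20.11, -26.1]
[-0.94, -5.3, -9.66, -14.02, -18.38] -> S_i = -0.94 + -4.36*i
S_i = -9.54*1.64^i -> [-9.54, -15.65, -25.66, -42.08, -69.01]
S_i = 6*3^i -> [6, 18, 54, 162, 486]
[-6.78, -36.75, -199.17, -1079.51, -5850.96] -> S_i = -6.78*5.42^i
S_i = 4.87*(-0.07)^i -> [4.87, -0.34, 0.02, -0.0, 0.0]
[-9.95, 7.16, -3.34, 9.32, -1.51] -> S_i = Random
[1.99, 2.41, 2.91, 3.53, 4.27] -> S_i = 1.99*1.21^i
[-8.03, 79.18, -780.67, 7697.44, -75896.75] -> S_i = -8.03*(-9.86)^i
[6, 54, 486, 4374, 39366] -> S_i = 6*9^i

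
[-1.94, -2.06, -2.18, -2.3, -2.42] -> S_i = -1.94 + -0.12*i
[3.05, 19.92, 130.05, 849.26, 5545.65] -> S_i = 3.05*6.53^i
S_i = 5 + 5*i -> [5, 10, 15, 20, 25]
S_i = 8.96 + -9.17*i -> [8.96, -0.21, -9.38, -18.55, -27.72]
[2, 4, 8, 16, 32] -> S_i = 2*2^i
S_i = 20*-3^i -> [20, -60, 180, -540, 1620]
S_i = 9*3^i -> [9, 27, 81, 243, 729]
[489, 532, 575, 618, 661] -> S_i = 489 + 43*i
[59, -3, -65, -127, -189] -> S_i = 59 + -62*i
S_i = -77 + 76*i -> [-77, -1, 75, 151, 227]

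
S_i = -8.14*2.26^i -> [-8.14, -18.4, -41.58, -93.96, -212.35]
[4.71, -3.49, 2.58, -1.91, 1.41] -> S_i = 4.71*(-0.74)^i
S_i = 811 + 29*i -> [811, 840, 869, 898, 927]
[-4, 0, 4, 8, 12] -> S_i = -4 + 4*i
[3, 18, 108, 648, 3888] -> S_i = 3*6^i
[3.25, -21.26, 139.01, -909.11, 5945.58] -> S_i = 3.25*(-6.54)^i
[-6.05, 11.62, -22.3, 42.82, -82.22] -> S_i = -6.05*(-1.92)^i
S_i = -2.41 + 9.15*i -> [-2.41, 6.74, 15.89, 25.04, 34.19]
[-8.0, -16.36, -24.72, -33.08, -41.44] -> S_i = -8.00 + -8.36*i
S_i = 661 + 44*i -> [661, 705, 749, 793, 837]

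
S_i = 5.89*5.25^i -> [5.89, 30.92, 162.34, 852.3, 4474.58]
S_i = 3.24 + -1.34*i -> [3.24, 1.9, 0.56, -0.78, -2.12]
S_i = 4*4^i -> [4, 16, 64, 256, 1024]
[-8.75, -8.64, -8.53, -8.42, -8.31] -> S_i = -8.75 + 0.11*i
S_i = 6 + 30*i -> [6, 36, 66, 96, 126]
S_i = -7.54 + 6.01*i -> [-7.54, -1.53, 4.48, 10.49, 16.5]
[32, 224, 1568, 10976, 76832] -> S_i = 32*7^i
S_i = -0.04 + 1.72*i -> [-0.04, 1.68, 3.4, 5.12, 6.84]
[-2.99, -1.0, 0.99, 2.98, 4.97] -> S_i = -2.99 + 1.99*i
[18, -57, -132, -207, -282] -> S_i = 18 + -75*i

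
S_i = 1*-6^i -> [1, -6, 36, -216, 1296]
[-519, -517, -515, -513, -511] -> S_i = -519 + 2*i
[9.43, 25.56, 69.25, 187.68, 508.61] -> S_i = 9.43*2.71^i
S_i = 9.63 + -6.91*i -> [9.63, 2.72, -4.19, -11.1, -18.01]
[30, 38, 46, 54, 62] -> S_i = 30 + 8*i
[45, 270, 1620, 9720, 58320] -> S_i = 45*6^i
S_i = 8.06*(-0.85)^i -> [8.06, -6.85, 5.82, -4.95, 4.21]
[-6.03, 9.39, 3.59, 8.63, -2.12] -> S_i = Random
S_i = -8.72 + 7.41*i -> [-8.72, -1.31, 6.1, 13.51, 20.92]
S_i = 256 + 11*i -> [256, 267, 278, 289, 300]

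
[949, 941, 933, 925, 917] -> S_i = 949 + -8*i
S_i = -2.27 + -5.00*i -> [-2.27, -7.27, -12.27, -17.27, -22.27]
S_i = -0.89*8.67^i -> [-0.89, -7.72, -66.9, -580.03, -5028.82]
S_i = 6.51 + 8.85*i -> [6.51, 15.36, 24.21, 33.06, 41.91]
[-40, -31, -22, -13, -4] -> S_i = -40 + 9*i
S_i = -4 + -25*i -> [-4, -29, -54, -79, -104]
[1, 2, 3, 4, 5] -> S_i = 1 + 1*i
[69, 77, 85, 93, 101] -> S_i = 69 + 8*i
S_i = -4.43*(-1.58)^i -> [-4.43, 7.0, -11.06, 17.47, -27.61]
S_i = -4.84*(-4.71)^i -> [-4.84, 22.8, -107.37, 505.72, -2381.93]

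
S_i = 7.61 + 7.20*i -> [7.61, 14.81, 22.01, 29.21, 36.41]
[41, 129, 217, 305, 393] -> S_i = 41 + 88*i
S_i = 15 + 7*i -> [15, 22, 29, 36, 43]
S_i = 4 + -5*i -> [4, -1, -6, -11, -16]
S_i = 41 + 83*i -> [41, 124, 207, 290, 373]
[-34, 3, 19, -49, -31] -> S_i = Random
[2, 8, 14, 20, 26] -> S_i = 2 + 6*i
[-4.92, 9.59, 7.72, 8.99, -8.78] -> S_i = Random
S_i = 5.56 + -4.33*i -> [5.56, 1.23, -3.1, -7.43, -11.76]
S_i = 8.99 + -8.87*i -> [8.99, 0.12, -8.75, -17.62, -26.49]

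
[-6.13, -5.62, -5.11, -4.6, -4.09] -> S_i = -6.13 + 0.51*i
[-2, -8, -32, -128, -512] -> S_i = -2*4^i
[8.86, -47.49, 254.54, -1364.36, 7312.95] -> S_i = 8.86*(-5.36)^i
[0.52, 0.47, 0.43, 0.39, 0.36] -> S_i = 0.52*0.91^i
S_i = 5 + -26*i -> [5, -21, -47, -73, -99]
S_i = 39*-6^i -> [39, -234, 1404, -8424, 50544]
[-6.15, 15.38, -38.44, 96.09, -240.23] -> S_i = -6.15*(-2.50)^i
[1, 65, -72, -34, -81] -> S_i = Random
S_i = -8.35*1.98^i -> [-8.35, -16.53, -32.74, -64.82, -128.34]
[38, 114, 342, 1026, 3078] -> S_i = 38*3^i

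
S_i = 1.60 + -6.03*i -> [1.6, -4.43, -10.46, -16.49, -22.52]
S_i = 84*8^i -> [84, 672, 5376, 43008, 344064]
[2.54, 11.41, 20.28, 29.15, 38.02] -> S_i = 2.54 + 8.87*i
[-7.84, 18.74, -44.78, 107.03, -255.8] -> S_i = -7.84*(-2.39)^i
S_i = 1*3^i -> [1, 3, 9, 27, 81]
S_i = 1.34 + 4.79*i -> [1.34, 6.13, 10.92, 15.71, 20.5]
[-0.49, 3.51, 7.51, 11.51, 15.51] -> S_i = -0.49 + 4.00*i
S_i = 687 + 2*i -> [687, 689, 691, 693, 695]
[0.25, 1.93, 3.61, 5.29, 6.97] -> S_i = 0.25 + 1.68*i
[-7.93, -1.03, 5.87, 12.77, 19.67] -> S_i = -7.93 + 6.90*i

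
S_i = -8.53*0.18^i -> [-8.53, -1.54, -0.28, -0.05, -0.01]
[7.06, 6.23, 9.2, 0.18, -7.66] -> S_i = Random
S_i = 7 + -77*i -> [7, -70, -147, -224, -301]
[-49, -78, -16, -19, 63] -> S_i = Random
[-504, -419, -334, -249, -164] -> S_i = -504 + 85*i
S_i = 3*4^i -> [3, 12, 48, 192, 768]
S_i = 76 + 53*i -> [76, 129, 182, 235, 288]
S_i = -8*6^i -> [-8, -48, -288, -1728, -10368]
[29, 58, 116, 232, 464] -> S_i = 29*2^i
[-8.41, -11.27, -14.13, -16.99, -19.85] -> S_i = -8.41 + -2.86*i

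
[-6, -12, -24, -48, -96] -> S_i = -6*2^i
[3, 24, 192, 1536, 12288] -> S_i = 3*8^i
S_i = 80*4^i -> [80, 320, 1280, 5120, 20480]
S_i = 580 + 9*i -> [580, 589, 598, 607, 616]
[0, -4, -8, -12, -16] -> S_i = 0 + -4*i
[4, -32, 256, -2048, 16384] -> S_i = 4*-8^i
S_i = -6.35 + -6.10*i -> [-6.35, -12.45, -18.55, -24.65, -30.75]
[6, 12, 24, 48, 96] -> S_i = 6*2^i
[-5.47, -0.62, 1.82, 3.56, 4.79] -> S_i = Random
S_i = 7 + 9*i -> [7, 16, 25, 34, 43]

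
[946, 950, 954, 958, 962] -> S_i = 946 + 4*i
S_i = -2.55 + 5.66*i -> [-2.55, 3.11, 8.77, 14.43, 20.09]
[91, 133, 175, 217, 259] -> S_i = 91 + 42*i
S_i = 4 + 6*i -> [4, 10, 16, 22, 28]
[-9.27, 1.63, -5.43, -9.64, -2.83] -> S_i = Random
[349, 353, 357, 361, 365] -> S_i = 349 + 4*i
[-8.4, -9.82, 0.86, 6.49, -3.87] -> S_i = Random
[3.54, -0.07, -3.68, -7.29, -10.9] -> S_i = 3.54 + -3.61*i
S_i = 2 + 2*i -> [2, 4, 6, 8, 10]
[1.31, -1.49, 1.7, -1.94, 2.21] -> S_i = 1.31*(-1.14)^i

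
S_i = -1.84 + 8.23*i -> [-1.84, 6.39, 14.62, 22.85, 31.08]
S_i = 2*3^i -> [2, 6, 18, 54, 162]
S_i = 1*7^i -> [1, 7, 49, 343, 2401]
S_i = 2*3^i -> [2, 6, 18, 54, 162]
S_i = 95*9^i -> [95, 855, 7695, 69255, 623295]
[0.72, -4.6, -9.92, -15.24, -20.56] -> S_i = 0.72 + -5.32*i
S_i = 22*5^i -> [22, 110, 550, 2750, 13750]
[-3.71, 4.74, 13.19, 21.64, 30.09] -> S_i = -3.71 + 8.45*i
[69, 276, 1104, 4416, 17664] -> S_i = 69*4^i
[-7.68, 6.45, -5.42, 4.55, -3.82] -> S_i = -7.68*(-0.84)^i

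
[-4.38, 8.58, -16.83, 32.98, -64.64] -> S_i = -4.38*(-1.96)^i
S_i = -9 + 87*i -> [-9, 78, 165, 252, 339]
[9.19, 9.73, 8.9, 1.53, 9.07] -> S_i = Random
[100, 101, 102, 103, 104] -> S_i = 100 + 1*i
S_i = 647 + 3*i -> [647, 650, 653, 656, 659]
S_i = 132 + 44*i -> [132, 176, 220, 264, 308]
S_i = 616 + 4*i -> [616, 620, 624, 628, 632]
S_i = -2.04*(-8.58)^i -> [-2.04, 17.5, -150.18, 1288.52, -11055.52]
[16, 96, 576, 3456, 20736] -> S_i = 16*6^i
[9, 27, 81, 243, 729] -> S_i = 9*3^i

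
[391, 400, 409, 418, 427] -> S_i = 391 + 9*i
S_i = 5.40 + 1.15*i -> [5.4, 6.55, 7.7, 8.85, 10.0]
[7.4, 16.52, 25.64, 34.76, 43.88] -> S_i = 7.40 + 9.12*i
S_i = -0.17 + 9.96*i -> [-0.17, 9.79, 19.75, 29.71, 39.67]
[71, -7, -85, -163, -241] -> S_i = 71 + -78*i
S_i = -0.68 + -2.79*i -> [-0.68, -3.47, -6.26, -9.05, -11.84]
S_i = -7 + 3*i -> [-7, -4, -1, 2, 5]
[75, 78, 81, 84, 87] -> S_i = 75 + 3*i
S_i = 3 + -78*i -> [3, -75, -153, -231, -309]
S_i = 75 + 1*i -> [75, 76, 77, 78, 79]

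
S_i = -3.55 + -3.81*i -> [-3.55, -7.36, -11.17, -14.98, -18.79]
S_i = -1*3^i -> [-1, -3, -9, -27, -81]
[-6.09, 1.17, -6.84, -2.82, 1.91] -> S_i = Random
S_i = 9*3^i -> [9, 27, 81, 243, 729]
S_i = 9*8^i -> [9, 72, 576, 4608, 36864]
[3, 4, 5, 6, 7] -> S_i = 3 + 1*i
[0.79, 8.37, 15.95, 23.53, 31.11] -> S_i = 0.79 + 7.58*i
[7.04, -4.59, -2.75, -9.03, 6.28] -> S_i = Random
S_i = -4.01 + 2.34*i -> [-4.01, -1.67, 0.67, 3.01, 5.35]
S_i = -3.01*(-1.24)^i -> [-3.01, 3.73, -4.63, 5.74, -7.12]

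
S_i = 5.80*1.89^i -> [5.8, 10.96, 20.72, 39.16, 74.01]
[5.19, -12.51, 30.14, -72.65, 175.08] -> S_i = 5.19*(-2.41)^i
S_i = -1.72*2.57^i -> [-1.72, -4.42, -11.36, -29.2, -75.03]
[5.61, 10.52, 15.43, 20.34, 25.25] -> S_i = 5.61 + 4.91*i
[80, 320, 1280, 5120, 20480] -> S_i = 80*4^i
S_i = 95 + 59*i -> [95, 154, 213, 272, 331]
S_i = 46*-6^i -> [46, -276, 1656, -9936, 59616]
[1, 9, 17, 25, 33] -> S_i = 1 + 8*i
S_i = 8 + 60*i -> [8, 68, 128, 188, 248]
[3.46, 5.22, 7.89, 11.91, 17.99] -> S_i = 3.46*1.51^i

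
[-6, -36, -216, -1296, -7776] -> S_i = -6*6^i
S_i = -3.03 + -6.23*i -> [-3.03, -9.26, -15.49, -21.72, -27.95]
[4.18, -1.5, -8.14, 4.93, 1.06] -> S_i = Random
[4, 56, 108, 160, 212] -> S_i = 4 + 52*i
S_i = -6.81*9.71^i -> [-6.81, -66.13, -642.07, -6234.55, -60537.44]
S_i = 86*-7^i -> [86, -602, 4214, -29498, 206486]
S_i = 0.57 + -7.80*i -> [0.57, -7.23, -15.03, -22.83, -30.63]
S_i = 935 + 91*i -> [935, 1026, 1117, 1208, 1299]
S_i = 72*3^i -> [72, 216, 648, 1944, 5832]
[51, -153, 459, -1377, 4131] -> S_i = 51*-3^i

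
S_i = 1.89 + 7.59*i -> [1.89, 9.48, 17.07, 24.66, 32.25]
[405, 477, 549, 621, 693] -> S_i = 405 + 72*i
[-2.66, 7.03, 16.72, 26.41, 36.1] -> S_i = -2.66 + 9.69*i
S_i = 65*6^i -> [65, 390, 2340, 14040, 84240]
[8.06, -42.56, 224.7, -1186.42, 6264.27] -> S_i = 8.06*(-5.28)^i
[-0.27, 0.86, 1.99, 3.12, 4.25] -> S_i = -0.27 + 1.13*i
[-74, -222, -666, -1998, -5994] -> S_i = -74*3^i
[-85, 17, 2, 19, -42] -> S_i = Random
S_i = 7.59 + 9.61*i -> [7.59, 17.2, 26.81, 36.42, 46.03]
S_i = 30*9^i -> [30, 270, 2430, 21870, 196830]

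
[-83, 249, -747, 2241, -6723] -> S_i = -83*-3^i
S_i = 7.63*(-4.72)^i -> [7.63, -36.01, 169.98, -802.33, 3786.98]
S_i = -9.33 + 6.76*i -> [-9.33, -2.57, 4.19, 10.95, 17.71]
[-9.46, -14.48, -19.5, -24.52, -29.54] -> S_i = -9.46 + -5.02*i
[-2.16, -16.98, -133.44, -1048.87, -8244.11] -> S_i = -2.16*7.86^i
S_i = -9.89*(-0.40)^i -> [-9.89, 3.96, -1.58, 0.63, -0.25]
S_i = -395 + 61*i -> [-395, -334, -273, -212, -151]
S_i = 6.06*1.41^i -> [6.06, 8.54, 12.05, 16.99, 23.95]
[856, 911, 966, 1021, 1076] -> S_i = 856 + 55*i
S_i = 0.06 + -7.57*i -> [0.06, -7.51, -15.08, -22.65, -30.22]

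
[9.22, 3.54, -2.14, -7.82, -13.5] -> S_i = 9.22 + -5.68*i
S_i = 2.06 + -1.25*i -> [2.06, 0.81, -0.44, -1.69, -2.94]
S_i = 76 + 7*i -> [76, 83, 90, 97, 104]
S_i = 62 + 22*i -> [62, 84, 106, 128, 150]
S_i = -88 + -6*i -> [-88, -94, -100, -106, -112]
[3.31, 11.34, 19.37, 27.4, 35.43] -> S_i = 3.31 + 8.03*i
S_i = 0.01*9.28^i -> [0.01, 0.09, 0.86, 7.99, 74.16]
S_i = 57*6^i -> [57, 342, 2052, 12312, 73872]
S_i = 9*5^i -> [9, 45, 225, 1125, 5625]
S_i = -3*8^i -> [-3, -24, -192, -1536, -12288]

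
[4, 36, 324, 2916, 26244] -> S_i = 4*9^i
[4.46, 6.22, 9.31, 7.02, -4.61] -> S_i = Random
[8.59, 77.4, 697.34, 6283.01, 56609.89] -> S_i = 8.59*9.01^i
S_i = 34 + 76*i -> [34, 110, 186, 262, 338]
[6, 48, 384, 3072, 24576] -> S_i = 6*8^i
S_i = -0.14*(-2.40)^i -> [-0.14, 0.34, -0.81, 1.94, -4.64]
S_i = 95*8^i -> [95, 760, 6080, 48640, 389120]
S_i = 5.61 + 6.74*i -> [5.61, 12.35, 19.09, 25.83, 32.57]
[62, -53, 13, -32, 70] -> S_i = Random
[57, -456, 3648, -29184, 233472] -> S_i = 57*-8^i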